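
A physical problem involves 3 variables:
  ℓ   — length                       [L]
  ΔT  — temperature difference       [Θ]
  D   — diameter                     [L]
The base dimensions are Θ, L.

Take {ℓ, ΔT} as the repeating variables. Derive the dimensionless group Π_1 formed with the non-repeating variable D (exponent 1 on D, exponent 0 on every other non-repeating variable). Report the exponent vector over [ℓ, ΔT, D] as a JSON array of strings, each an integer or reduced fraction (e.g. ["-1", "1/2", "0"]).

["-1", "0", "1"]

Dimensional matrix (Θ×L by ℓ×ΔT×D):
  Θ: [ 0  1  0]
  L: [ 1  0  1]
RREF → pivots at {ℓ,ΔT} ⇒ r = 2
Repeat: ℓ,ΔT; free: D
RREF:
  r0: [   1    0    1]
  r1: [   0    1    0]
Fix exponent of D at 1; solve each RREF row for its pivot's exponent:
  r0: exp(ℓ) + (1)·1 = 0 ⇒ exp(ℓ) = -1
  r1: exp(ΔT) + (0)·1 = 0 ⇒ exp(ΔT) = 0
Π_1 = ℓ^-1 · D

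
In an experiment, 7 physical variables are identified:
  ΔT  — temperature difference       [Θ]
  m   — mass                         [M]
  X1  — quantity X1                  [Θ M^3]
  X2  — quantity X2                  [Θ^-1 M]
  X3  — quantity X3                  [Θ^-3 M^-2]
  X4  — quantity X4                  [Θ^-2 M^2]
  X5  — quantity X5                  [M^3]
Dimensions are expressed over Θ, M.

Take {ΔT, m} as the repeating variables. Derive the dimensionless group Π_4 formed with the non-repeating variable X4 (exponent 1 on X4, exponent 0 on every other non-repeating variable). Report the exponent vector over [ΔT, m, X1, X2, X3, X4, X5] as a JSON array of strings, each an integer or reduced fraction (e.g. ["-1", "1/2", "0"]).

Exponent matrix [Θ,M] × [ΔT,m,X1,X2,X3,X4,X5]:
  Θ: [ 1  0  1 -1 -3 -2  0]
  M: [ 0  1  3  1 -2  2  3]
Row reduction gives pivot columns ΔT,m; rank = 2
Pivot set = {ΔT,m}, free = {X1,X2,X3,X4,X5}
RREF:
  r0: [   1    0    1   -1   -3   -2    0]
  r1: [   0    1    3    1   -2    2    3]
Fix exponent of X4 at 1, X1 at 0, X2 at 0, X3 at 0, X5 at 0; solve each RREF row for its pivot's exponent:
  r0: exp(ΔT) + (-2)·1 = 0 ⇒ exp(ΔT) = 2
  r1: exp(m) + (2)·1 = 0 ⇒ exp(m) = -2
Π_4 = ΔT^2 · m^-2 · X4

["2", "-2", "0", "0", "0", "1", "0"]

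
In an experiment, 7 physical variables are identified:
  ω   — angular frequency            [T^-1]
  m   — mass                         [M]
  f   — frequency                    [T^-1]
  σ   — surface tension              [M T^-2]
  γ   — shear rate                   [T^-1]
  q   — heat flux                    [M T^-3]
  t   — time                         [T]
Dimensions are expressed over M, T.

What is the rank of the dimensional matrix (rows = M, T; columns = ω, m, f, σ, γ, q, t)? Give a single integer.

2

Write exponents as rows M,T / cols ω,m,f,σ,γ,q,t:
  M: [ 0  1  0  1  0  1  0]
  T: [-1  0 -1 -2 -1 -3  1]
Row reduction gives pivot columns ω,m; rank = 2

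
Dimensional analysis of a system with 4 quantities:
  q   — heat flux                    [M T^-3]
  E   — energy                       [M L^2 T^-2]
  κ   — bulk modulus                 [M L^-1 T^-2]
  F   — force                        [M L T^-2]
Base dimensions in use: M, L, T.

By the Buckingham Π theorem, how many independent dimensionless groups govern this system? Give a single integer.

1

Exponent matrix [M,L,T] × [q,E,κ,F]:
  M: [ 1  1  1  1]
  L: [ 0  2 -1  1]
  T: [-3 -2 -2 -2]
Echelon form has 3 nonzero rows (pivots: q,E,κ)
4 vars − rank 3 = 1 Π group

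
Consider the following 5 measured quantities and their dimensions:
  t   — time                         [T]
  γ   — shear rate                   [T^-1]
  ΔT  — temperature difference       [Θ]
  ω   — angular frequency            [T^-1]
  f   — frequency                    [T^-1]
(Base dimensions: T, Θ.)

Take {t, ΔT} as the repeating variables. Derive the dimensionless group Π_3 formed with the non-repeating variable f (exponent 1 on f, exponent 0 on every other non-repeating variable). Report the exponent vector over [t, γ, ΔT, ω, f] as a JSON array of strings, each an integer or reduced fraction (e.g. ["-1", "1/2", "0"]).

["1", "0", "0", "0", "1"]

Dimensional matrix (T×Θ by t×γ×ΔT×ω×f):
  T: [ 1 -1  0 -1 -1]
  Θ: [ 0  0  1  0  0]
Row reduction gives pivot columns t,ΔT; rank = 2
Pivot set = {t,ΔT}, free = {γ,ω,f}
RREF:
  r0: [   1   -1    0   -1   -1]
  r1: [   0    0    1    0    0]
Fix exponent of f at 1, γ at 0, ω at 0; solve each RREF row for its pivot's exponent:
  r0: exp(t) + (-1)·1 = 0 ⇒ exp(t) = 1
  r1: exp(ΔT) + (0)·1 = 0 ⇒ exp(ΔT) = 0
Π_3 = t · f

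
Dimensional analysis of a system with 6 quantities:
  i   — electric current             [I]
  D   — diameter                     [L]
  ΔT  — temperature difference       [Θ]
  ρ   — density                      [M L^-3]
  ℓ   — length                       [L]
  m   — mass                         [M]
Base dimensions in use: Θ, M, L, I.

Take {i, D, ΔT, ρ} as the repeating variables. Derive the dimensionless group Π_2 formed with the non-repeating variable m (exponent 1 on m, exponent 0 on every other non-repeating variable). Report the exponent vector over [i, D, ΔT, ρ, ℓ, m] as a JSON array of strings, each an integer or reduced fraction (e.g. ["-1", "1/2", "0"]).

Exponent matrix [Θ,M,L,I] × [i,D,ΔT,ρ,ℓ,m]:
  Θ: [ 0  0  1  0  0  0]
  M: [ 0  0  0  1  0  1]
  L: [ 0  1  0 -3  1  0]
  I: [ 1  0  0  0  0  0]
Row reduction gives pivot columns i,D,ΔT,ρ; rank = 4
Repeat: i,D,ΔT,ρ; free: ℓ,m
RREF:
  r0: [   1    0    0    0    0    0]
  r1: [   0    1    0    0    1    3]
  r2: [   0    0    1    0    0    0]
  r3: [   0    0    0    1    0    1]
Fix exponent of m at 1, ℓ at 0; solve each RREF row for its pivot's exponent:
  r0: exp(i) + (0)·1 = 0 ⇒ exp(i) = 0
  r1: exp(D) + (3)·1 = 0 ⇒ exp(D) = -3
  r2: exp(ΔT) + (0)·1 = 0 ⇒ exp(ΔT) = 0
  r3: exp(ρ) + (1)·1 = 0 ⇒ exp(ρ) = -1
Π_2 = D^-3 · ρ^-1 · m

["0", "-3", "0", "-1", "0", "1"]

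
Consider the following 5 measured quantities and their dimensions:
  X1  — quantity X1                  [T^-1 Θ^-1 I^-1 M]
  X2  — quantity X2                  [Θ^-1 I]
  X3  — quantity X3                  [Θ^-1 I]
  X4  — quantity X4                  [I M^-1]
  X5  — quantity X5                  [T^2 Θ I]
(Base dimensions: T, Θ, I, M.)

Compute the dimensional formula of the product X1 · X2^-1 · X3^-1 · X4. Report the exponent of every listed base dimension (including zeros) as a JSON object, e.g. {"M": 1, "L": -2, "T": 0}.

{"T": -1, "Θ": 1, "I": -2, "M": 0}

Dimensional matrix (T×Θ×I×M by X1×X2×X3×X4×X5):
  T: [-1  0  0  0  2]
  Θ: [-1 -1 -1  0  1]
  I: [-1  1  1  1  1]
  M: [ 1  0  0 -1  0]
  [T]: (1)·-1+(-1)·0+(-1)·0+(1)·0 = -1
  [Θ]: (1)·-1+(-1)·-1+(-1)·-1+(1)·0 = 1
  [I]: (1)·-1+(-1)·1+(-1)·1+(1)·1 = -2
  [M]: (1)·1+(-1)·0+(-1)·0+(1)·-1 = 0
⇒ T^-1 Θ I^-2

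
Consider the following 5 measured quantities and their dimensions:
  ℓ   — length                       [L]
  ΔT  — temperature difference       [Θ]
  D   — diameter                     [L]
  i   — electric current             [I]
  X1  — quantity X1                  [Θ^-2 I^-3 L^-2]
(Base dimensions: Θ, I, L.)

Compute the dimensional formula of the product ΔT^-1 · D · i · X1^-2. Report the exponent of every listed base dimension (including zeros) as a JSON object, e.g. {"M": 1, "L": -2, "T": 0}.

Write exponents as rows Θ,I,L / cols ℓ,ΔT,D,i,X1:
  Θ: [ 0  1  0  0 -2]
  I: [ 0  0  0  1 -3]
  L: [ 1  0  1  0 -2]
  [Θ]: (-1)·1+(1)·0+(1)·0+(-2)·-2 = 3
  [I]: (-1)·0+(1)·0+(1)·1+(-2)·-3 = 7
  [L]: (-1)·0+(1)·1+(1)·0+(-2)·-2 = 5
⇒ Θ^3 I^7 L^5

{"Θ": 3, "I": 7, "L": 5}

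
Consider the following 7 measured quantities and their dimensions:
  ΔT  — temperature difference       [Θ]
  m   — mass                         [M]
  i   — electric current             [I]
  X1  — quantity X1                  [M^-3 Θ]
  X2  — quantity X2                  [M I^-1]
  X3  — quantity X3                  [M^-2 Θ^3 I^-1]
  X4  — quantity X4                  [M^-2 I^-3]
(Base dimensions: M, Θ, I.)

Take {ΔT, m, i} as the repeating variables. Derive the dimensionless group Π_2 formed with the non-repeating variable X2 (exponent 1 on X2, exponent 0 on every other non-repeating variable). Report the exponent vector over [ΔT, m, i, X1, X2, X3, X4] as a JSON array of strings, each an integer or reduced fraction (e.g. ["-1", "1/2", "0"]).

Write exponents as rows M,Θ,I / cols ΔT,m,i,X1,X2,X3,X4:
  M: [ 0  1  0 -3  1 -2 -2]
  Θ: [ 1  0  0  1  0  3  0]
  I: [ 0  0  1  0 -1 -1 -3]
RREF → pivots at {ΔT,m,i} ⇒ r = 3
Repeat: ΔT,m,i; free: X1,X2,X3,X4
RREF:
  r0: [   1    0    0    1    0    3    0]
  r1: [   0    1    0   -3    1   -2   -2]
  r2: [   0    0    1    0   -1   -1   -3]
Fix exponent of X2 at 1, X1 at 0, X3 at 0, X4 at 0; solve each RREF row for its pivot's exponent:
  r0: exp(ΔT) + (0)·1 = 0 ⇒ exp(ΔT) = 0
  r1: exp(m) + (1)·1 = 0 ⇒ exp(m) = -1
  r2: exp(i) + (-1)·1 = 0 ⇒ exp(i) = 1
Π_2 = m^-1 · i · X2

["0", "-1", "1", "0", "1", "0", "0"]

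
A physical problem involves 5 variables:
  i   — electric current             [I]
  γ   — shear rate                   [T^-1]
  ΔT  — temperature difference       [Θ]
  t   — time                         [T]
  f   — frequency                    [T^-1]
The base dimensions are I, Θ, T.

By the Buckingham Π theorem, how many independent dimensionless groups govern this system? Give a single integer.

Exponent matrix [I,Θ,T] × [i,γ,ΔT,t,f]:
  I: [ 1  0  0  0  0]
  Θ: [ 0  0  1  0  0]
  T: [ 0 -1  0  1 -1]
Row reduction gives pivot columns i,γ,ΔT; rank = 3
n=5, r=3 ⇒ 2 dimensionless groups

2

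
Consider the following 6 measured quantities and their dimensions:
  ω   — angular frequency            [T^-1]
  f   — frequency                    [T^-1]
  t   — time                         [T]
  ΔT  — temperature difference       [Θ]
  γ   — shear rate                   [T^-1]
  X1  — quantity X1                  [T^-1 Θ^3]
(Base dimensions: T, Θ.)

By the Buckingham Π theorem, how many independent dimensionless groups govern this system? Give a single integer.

4

Dimensional matrix (T×Θ by ω×f×t×ΔT×γ×X1):
  T: [-1 -1  1  0 -1 -1]
  Θ: [ 0  0  0  1  0  3]
RREF → pivots at {ω,ΔT} ⇒ r = 2
6 vars − rank 2 = 4 Π groups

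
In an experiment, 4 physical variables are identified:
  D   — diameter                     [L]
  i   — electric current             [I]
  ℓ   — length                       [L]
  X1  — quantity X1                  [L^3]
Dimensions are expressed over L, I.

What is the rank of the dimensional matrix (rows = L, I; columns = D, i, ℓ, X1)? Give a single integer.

Write exponents as rows L,I / cols D,i,ℓ,X1:
  L: [ 1  0  1  3]
  I: [ 0  1  0  0]
RREF → pivots at {D,i} ⇒ r = 2

2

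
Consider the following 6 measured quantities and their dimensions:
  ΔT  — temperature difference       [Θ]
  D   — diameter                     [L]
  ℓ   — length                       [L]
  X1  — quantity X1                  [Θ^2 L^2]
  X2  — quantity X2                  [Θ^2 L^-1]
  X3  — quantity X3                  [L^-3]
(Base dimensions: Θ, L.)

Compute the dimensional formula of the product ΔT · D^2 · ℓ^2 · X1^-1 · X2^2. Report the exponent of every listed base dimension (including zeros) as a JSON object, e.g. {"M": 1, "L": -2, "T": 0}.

Dimensional matrix (Θ×L by ΔT×D×ℓ×X1×X2×X3):
  Θ: [ 1  0  0  2  2  0]
  L: [ 0  1  1  2 -1 -3]
  [Θ]: (1)·1+(2)·0+(2)·0+(-1)·2+(2)·2 = 3
  [L]: (1)·0+(2)·1+(2)·1+(-1)·2+(2)·-1 = 0
⇒ Θ^3

{"Θ": 3, "L": 0}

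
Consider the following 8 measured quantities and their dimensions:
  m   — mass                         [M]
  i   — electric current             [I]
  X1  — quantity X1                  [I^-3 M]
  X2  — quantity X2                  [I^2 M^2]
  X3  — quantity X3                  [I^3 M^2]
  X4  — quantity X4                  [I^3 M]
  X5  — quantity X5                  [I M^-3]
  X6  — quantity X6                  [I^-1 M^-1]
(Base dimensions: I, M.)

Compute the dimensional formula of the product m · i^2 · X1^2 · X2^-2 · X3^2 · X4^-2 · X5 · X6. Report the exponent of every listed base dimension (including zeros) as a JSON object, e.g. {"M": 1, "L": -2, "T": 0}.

Write exponents as rows I,M / cols m,i,X1,X2,X3,X4,X5,X6:
  I: [ 0  1 -3  2  3  3  1 -1]
  M: [ 1  0  1  2  2  1 -3 -1]
  [I]: (1)·0+(2)·1+(2)·-3+(-2)·2+(2)·3+(-2)·3+(1)·1+(1)·-1 = -8
  [M]: (1)·1+(2)·0+(2)·1+(-2)·2+(2)·2+(-2)·1+(1)·-3+(1)·-1 = -3
⇒ I^-8 M^-3

{"I": -8, "M": -3}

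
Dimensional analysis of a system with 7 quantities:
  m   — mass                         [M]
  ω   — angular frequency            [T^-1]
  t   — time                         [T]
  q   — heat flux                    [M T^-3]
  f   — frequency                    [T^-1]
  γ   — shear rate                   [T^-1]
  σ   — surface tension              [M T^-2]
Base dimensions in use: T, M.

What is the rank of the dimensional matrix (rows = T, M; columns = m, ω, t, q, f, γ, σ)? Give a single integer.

Exponent matrix [T,M] × [m,ω,t,q,f,γ,σ]:
  T: [ 0 -1  1 -3 -1 -1 -2]
  M: [ 1  0  0  1  0  0  1]
Row reduction gives pivot columns m,ω; rank = 2

2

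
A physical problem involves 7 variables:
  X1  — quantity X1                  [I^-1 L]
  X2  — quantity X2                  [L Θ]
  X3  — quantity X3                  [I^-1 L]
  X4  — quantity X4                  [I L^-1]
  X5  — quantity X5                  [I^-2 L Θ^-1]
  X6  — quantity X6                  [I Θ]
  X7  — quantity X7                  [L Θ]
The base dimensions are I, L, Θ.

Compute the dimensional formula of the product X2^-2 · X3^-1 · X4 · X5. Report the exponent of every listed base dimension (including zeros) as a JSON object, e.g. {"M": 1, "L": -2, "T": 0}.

Dimensional matrix (I×L×Θ by X1×X2×X3×X4×X5×X6×X7):
  I: [-1  0 -1  1 -2  1  0]
  L: [ 1  1  1 -1  1  0  1]
  Θ: [ 0  1  0  0 -1  1  1]
  [I]: (-2)·0+(-1)·-1+(1)·1+(1)·-2 = 0
  [L]: (-2)·1+(-1)·1+(1)·-1+(1)·1 = -3
  [Θ]: (-2)·1+(-1)·0+(1)·0+(1)·-1 = -3
⇒ L^-3 Θ^-3

{"I": 0, "L": -3, "Θ": -3}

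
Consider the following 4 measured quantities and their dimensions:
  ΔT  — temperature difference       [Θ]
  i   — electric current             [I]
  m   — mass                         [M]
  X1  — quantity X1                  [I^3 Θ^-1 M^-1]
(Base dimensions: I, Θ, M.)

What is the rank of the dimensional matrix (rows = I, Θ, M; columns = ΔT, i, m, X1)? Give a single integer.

Write exponents as rows I,Θ,M / cols ΔT,i,m,X1:
  I: [ 0  1  0  3]
  Θ: [ 1  0  0 -1]
  M: [ 0  0  1 -1]
Echelon form has 3 nonzero rows (pivots: ΔT,i,m)

3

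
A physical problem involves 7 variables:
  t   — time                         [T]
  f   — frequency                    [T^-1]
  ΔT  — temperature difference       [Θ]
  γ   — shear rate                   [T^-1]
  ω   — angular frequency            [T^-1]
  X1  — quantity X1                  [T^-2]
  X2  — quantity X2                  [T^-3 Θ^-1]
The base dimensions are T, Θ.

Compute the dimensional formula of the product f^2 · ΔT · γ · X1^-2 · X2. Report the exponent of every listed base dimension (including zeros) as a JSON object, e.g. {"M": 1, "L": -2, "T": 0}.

Exponent matrix [T,Θ] × [t,f,ΔT,γ,ω,X1,X2]:
  T: [ 1 -1  0 -1 -1 -2 -3]
  Θ: [ 0  0  1  0  0  0 -1]
  [T]: (2)·-1+(1)·0+(1)·-1+(-2)·-2+(1)·-3 = -2
  [Θ]: (2)·0+(1)·1+(1)·0+(-2)·0+(1)·-1 = 0
⇒ T^-2

{"T": -2, "Θ": 0}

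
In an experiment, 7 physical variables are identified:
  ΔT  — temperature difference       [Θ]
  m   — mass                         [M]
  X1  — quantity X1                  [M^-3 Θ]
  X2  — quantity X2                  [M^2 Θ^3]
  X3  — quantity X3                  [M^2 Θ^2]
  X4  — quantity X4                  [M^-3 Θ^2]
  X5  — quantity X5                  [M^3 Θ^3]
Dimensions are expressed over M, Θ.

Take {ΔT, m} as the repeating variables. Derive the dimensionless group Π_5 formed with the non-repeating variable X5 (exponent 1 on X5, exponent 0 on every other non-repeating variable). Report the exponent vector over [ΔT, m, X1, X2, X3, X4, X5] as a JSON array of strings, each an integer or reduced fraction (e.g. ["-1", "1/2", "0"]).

Exponent matrix [M,Θ] × [ΔT,m,X1,X2,X3,X4,X5]:
  M: [ 0  1 -3  2  2 -3  3]
  Θ: [ 1  0  1  3  2  2  3]
Echelon form has 2 nonzero rows (pivots: ΔT,m)
Pivot set = {ΔT,m}, free = {X1,X2,X3,X4,X5}
RREF:
  r0: [   1    0    1    3    2    2    3]
  r1: [   0    1   -3    2    2   -3    3]
Fix exponent of X5 at 1, X1 at 0, X2 at 0, X3 at 0, X4 at 0; solve each RREF row for its pivot's exponent:
  r0: exp(ΔT) + (3)·1 = 0 ⇒ exp(ΔT) = -3
  r1: exp(m) + (3)·1 = 0 ⇒ exp(m) = -3
Π_5 = ΔT^-3 · m^-3 · X5

["-3", "-3", "0", "0", "0", "0", "1"]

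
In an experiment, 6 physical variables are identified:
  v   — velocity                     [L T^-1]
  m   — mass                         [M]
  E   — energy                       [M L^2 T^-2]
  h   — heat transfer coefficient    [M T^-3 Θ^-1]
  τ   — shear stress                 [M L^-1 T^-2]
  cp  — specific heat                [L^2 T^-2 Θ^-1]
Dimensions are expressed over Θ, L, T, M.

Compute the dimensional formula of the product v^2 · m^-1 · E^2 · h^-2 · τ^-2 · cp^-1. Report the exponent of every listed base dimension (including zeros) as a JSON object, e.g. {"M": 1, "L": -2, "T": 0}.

Dimensional matrix (Θ×L×T×M by v×m×E×h×τ×cp):
  Θ: [ 0  0  0 -1  0 -1]
  L: [ 1  0  2  0 -1  2]
  T: [-1  0 -2 -3 -2 -2]
  M: [ 0  1  1  1  1  0]
  [Θ]: (2)·0+(-1)·0+(2)·0+(-2)·-1+(-2)·0+(-1)·-1 = 3
  [L]: (2)·1+(-1)·0+(2)·2+(-2)·0+(-2)·-1+(-1)·2 = 6
  [T]: (2)·-1+(-1)·0+(2)·-2+(-2)·-3+(-2)·-2+(-1)·-2 = 6
  [M]: (2)·0+(-1)·1+(2)·1+(-2)·1+(-2)·1+(-1)·0 = -3
⇒ Θ^3 L^6 T^6 M^-3

{"Θ": 3, "L": 6, "T": 6, "M": -3}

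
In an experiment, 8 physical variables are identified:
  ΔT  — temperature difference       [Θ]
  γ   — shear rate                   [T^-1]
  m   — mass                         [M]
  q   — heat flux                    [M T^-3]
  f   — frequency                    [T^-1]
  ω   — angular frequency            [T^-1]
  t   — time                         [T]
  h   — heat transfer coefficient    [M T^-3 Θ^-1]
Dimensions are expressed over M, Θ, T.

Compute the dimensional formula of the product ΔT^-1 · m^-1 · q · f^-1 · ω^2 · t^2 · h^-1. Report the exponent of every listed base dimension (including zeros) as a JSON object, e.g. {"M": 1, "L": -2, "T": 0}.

Dimensional matrix (M×Θ×T by ΔT×γ×m×q×f×ω×t×h):
  M: [ 0  0  1  1  0  0  0  1]
  Θ: [ 1  0  0  0  0  0  0 -1]
  T: [ 0 -1  0 -3 -1 -1  1 -3]
  [M]: (-1)·0+(-1)·1+(1)·1+(-1)·0+(2)·0+(2)·0+(-1)·1 = -1
  [Θ]: (-1)·1+(-1)·0+(1)·0+(-1)·0+(2)·0+(2)·0+(-1)·-1 = 0
  [T]: (-1)·0+(-1)·0+(1)·-3+(-1)·-1+(2)·-1+(2)·1+(-1)·-3 = 1
⇒ M^-1 T

{"M": -1, "Θ": 0, "T": 1}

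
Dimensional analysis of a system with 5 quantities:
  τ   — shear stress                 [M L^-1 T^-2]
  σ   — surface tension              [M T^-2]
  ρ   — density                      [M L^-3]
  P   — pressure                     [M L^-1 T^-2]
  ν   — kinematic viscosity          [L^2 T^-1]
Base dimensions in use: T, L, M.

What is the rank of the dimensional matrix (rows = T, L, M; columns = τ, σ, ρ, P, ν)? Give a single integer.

3

Exponent matrix [T,L,M] × [τ,σ,ρ,P,ν]:
  T: [-2 -2  0 -2 -1]
  L: [-1  0 -3 -1  2]
  M: [ 1  1  1  1  0]
Echelon form has 3 nonzero rows (pivots: τ,σ,ρ)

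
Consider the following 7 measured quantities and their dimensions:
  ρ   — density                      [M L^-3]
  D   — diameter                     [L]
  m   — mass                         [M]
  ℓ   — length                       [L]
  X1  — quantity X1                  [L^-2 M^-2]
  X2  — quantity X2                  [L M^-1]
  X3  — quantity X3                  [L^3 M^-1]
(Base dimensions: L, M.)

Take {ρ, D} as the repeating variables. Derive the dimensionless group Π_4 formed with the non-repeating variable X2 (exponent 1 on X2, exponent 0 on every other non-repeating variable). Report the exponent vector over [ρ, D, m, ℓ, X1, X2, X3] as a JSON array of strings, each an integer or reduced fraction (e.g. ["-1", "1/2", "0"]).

Write exponents as rows L,M / cols ρ,D,m,ℓ,X1,X2,X3:
  L: [-3  1  0  1 -2  1  3]
  M: [ 1  0  1  0 -2 -1 -1]
RREF → pivots at {ρ,D} ⇒ r = 2
Repeat: ρ,D; free: m,ℓ,X1,X2,X3
RREF:
  r0: [   1    0    1    0   -2   -1   -1]
  r1: [   0    1    3    1   -8   -2    0]
Fix exponent of X2 at 1, m at 0, ℓ at 0, X1 at 0, X3 at 0; solve each RREF row for its pivot's exponent:
  r0: exp(ρ) + (-1)·1 = 0 ⇒ exp(ρ) = 1
  r1: exp(D) + (-2)·1 = 0 ⇒ exp(D) = 2
Π_4 = ρ · D^2 · X2

["1", "2", "0", "0", "0", "1", "0"]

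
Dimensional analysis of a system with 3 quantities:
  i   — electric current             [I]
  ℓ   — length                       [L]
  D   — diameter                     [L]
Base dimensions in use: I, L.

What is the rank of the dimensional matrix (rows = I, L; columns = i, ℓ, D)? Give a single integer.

Write exponents as rows I,L / cols i,ℓ,D:
  I: [ 1  0  0]
  L: [ 0  1  1]
RREF → pivots at {i,ℓ} ⇒ r = 2

2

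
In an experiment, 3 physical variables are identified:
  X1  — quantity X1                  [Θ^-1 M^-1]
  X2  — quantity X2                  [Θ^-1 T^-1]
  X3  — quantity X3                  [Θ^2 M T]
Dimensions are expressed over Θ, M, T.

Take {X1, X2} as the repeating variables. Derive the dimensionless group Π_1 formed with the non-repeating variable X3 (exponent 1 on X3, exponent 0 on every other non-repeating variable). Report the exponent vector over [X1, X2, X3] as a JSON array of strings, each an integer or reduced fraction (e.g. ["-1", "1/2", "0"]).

Dimensional matrix (Θ×M×T by X1×X2×X3):
  Θ: [-1 -1  2]
  M: [-1  0  1]
  T: [ 0 -1  1]
RREF → pivots at {X1,X2} ⇒ r = 2
Pivot set = {X1,X2}, free = {X3}
RREF:
  r0: [   1    0   -1]
  r1: [   0    1   -1]
  r2: [   0    0    0]
Fix exponent of X3 at 1; solve each RREF row for its pivot's exponent:
  r0: exp(X1) + (-1)·1 = 0 ⇒ exp(X1) = 1
  r1: exp(X2) + (-1)·1 = 0 ⇒ exp(X2) = 1
Π_1 = X1 · X2 · X3

["1", "1", "1"]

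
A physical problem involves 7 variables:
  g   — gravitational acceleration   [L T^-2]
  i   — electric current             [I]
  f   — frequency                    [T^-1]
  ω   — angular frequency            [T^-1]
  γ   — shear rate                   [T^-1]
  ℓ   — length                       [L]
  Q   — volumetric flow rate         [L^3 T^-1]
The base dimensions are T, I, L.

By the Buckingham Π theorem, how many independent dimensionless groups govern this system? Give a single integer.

Exponent matrix [T,I,L] × [g,i,f,ω,γ,ℓ,Q]:
  T: [-2  0 -1 -1 -1  0 -1]
  I: [ 0  1  0  0  0  0  0]
  L: [ 1  0  0  0  0  1  3]
RREF → pivots at {g,i,f} ⇒ r = 3
7 vars − rank 3 = 4 Π groups

4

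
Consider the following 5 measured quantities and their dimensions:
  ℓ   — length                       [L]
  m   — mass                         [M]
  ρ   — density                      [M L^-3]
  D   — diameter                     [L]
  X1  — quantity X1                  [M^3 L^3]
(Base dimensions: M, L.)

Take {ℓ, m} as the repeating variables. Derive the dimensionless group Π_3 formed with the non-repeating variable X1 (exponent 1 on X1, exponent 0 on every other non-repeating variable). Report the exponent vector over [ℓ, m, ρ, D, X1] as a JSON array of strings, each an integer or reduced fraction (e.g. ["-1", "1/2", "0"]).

Dimensional matrix (M×L by ℓ×m×ρ×D×X1):
  M: [ 0  1  1  0  3]
  L: [ 1  0 -3  1  3]
RREF → pivots at {ℓ,m} ⇒ r = 2
Repeat: ℓ,m; free: ρ,D,X1
RREF:
  r0: [   1    0   -3    1    3]
  r1: [   0    1    1    0    3]
Fix exponent of X1 at 1, ρ at 0, D at 0; solve each RREF row for its pivot's exponent:
  r0: exp(ℓ) + (3)·1 = 0 ⇒ exp(ℓ) = -3
  r1: exp(m) + (3)·1 = 0 ⇒ exp(m) = -3
Π_3 = ℓ^-3 · m^-3 · X1

["-3", "-3", "0", "0", "1"]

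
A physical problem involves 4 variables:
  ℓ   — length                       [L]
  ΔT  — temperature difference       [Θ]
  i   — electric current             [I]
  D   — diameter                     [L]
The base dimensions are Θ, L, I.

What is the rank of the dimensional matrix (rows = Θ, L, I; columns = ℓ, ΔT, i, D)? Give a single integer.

3

Dimensional matrix (Θ×L×I by ℓ×ΔT×i×D):
  Θ: [ 0  1  0  0]
  L: [ 1  0  0  1]
  I: [ 0  0  1  0]
RREF → pivots at {ℓ,ΔT,i} ⇒ r = 3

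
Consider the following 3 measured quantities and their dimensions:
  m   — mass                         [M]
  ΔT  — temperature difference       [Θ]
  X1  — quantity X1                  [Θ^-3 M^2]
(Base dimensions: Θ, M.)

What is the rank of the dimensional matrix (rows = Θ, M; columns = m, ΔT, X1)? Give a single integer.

2

Dimensional matrix (Θ×M by m×ΔT×X1):
  Θ: [ 0  1 -3]
  M: [ 1  0  2]
RREF → pivots at {m,ΔT} ⇒ r = 2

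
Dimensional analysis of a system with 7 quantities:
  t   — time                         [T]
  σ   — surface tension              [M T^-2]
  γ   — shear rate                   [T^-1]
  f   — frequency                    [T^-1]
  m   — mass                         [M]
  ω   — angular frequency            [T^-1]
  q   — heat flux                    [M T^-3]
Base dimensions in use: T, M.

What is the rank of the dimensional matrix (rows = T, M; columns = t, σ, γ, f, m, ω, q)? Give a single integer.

Write exponents as rows T,M / cols t,σ,γ,f,m,ω,q:
  T: [ 1 -2 -1 -1  0 -1 -3]
  M: [ 0  1  0  0  1  0  1]
RREF → pivots at {t,σ} ⇒ r = 2

2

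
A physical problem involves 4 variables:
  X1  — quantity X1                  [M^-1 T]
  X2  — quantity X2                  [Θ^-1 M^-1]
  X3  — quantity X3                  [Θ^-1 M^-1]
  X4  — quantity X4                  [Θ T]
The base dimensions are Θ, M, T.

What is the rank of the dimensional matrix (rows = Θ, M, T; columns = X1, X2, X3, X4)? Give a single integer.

2

Write exponents as rows Θ,M,T / cols X1,X2,X3,X4:
  Θ: [ 0 -1 -1  1]
  M: [-1 -1 -1  0]
  T: [ 1  0  0  1]
Row reduction gives pivot columns X1,X2; rank = 2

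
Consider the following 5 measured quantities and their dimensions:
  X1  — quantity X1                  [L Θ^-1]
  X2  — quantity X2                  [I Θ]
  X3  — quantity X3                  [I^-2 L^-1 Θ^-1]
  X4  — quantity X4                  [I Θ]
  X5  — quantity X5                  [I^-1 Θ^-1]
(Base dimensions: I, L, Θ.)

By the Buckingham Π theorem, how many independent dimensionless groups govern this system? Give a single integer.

Exponent matrix [I,L,Θ] × [X1,X2,X3,X4,X5]:
  I: [ 0  1 -2  1 -1]
  L: [ 1  0 -1  0  0]
  Θ: [-1  1 -1  1 -1]
Row reduction gives pivot columns X1,X2; rank = 2
n=5, r=2 ⇒ 3 dimensionless groups

3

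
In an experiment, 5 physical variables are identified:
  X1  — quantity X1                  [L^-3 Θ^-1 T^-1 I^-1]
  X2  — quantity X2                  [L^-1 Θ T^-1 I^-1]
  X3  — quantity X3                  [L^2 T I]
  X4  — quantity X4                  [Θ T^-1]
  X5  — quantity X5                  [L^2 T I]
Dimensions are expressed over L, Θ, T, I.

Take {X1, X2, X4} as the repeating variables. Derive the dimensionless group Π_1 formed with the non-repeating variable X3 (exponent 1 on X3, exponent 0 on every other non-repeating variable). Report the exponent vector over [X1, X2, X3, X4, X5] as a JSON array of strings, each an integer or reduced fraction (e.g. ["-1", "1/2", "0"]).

Dimensional matrix (L×Θ×T×I by X1×X2×X3×X4×X5):
  L: [-3 -1  2  0  2]
  Θ: [-1  1  0  1  0]
  T: [-1 -1  1 -1  1]
  I: [-1 -1  1  0  1]
RREF → pivots at {X1,X2,X4} ⇒ r = 3
Repeat: X1,X2,X4; free: X3,X5
RREF:
  r0: [   1    0 -1/2    0 -1/2]
  r1: [   0    1 -1/2    0 -1/2]
  r2: [   0    0    0    1    0]
  r3: [   0    0    0    0    0]
Fix exponent of X3 at 1, X5 at 0; solve each RREF row for its pivot's exponent:
  r0: exp(X1) + (-1/2)·1 = 0 ⇒ exp(X1) = 1/2
  r1: exp(X2) + (-1/2)·1 = 0 ⇒ exp(X2) = 1/2
  r2: exp(X4) + (0)·1 = 0 ⇒ exp(X4) = 0
Π_1 = X1^(1/2) · X2^(1/2) · X3

["1/2", "1/2", "1", "0", "0"]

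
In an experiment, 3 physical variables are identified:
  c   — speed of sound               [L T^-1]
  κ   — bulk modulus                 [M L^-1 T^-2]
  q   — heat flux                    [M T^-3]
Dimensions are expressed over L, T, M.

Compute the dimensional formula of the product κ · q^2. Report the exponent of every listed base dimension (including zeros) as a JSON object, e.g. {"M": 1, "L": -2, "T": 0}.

Write exponents as rows L,T,M / cols c,κ,q:
  L: [ 1 -1  0]
  T: [-1 -2 -3]
  M: [ 0  1  1]
  [L]: (1)·-1+(2)·0 = -1
  [T]: (1)·-2+(2)·-3 = -8
  [M]: (1)·1+(2)·1 = 3
⇒ L^-1 T^-8 M^3

{"L": -1, "T": -8, "M": 3}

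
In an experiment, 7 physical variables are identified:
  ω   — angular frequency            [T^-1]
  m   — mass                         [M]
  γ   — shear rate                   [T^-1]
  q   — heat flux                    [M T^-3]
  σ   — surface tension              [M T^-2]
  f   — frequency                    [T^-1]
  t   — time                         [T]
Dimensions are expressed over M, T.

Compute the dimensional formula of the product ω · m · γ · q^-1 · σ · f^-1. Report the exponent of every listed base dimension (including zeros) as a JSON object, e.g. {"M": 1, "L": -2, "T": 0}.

Write exponents as rows M,T / cols ω,m,γ,q,σ,f,t:
  M: [ 0  1  0  1  1  0  0]
  T: [-1  0 -1 -3 -2 -1  1]
  [M]: (1)·0+(1)·1+(1)·0+(-1)·1+(1)·1+(-1)·0 = 1
  [T]: (1)·-1+(1)·0+(1)·-1+(-1)·-3+(1)·-2+(-1)·-1 = 0
⇒ M

{"M": 1, "T": 0}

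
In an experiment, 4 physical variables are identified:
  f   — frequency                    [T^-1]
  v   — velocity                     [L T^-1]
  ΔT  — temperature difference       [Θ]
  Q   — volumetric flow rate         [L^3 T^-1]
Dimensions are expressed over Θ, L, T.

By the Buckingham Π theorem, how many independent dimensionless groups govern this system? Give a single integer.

Dimensional matrix (Θ×L×T by f×v×ΔT×Q):
  Θ: [ 0  0  1  0]
  L: [ 0  1  0  3]
  T: [-1 -1  0 -1]
Row reduction gives pivot columns f,v,ΔT; rank = 3
Π count = n − r = 4 − 3 = 1

1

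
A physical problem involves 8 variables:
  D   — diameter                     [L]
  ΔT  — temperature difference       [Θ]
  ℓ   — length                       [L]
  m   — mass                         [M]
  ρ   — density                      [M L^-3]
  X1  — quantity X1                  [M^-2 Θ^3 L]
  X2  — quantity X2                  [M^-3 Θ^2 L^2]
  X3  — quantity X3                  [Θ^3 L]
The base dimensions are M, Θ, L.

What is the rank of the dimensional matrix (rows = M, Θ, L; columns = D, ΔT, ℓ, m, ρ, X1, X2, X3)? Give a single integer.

3

Dimensional matrix (M×Θ×L by D×ΔT×ℓ×m×ρ×X1×X2×X3):
  M: [ 0  0  0  1  1 -2 -3  0]
  Θ: [ 0  1  0  0  0  3  2  3]
  L: [ 1  0  1  0 -3  1  2  1]
Echelon form has 3 nonzero rows (pivots: D,ΔT,m)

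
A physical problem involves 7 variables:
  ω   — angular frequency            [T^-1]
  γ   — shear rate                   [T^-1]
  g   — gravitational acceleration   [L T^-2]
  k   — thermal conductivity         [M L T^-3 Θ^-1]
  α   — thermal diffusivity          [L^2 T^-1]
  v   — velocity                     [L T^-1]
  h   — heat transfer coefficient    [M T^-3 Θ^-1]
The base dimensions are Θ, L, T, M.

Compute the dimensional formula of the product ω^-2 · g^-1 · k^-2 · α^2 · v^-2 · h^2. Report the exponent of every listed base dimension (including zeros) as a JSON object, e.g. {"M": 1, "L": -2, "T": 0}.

Write exponents as rows Θ,L,T,M / cols ω,γ,g,k,α,v,h:
  Θ: [ 0  0  0 -1  0  0 -1]
  L: [ 0  0  1  1  2  1  0]
  T: [-1 -1 -2 -3 -1 -1 -3]
  M: [ 0  0  0  1  0  0  1]
  [Θ]: (-2)·0+(-1)·0+(-2)·-1+(2)·0+(-2)·0+(2)·-1 = 0
  [L]: (-2)·0+(-1)·1+(-2)·1+(2)·2+(-2)·1+(2)·0 = -1
  [T]: (-2)·-1+(-1)·-2+(-2)·-3+(2)·-1+(-2)·-1+(2)·-3 = 4
  [M]: (-2)·0+(-1)·0+(-2)·1+(2)·0+(-2)·0+(2)·1 = 0
⇒ L^-1 T^4

{"Θ": 0, "L": -1, "T": 4, "M": 0}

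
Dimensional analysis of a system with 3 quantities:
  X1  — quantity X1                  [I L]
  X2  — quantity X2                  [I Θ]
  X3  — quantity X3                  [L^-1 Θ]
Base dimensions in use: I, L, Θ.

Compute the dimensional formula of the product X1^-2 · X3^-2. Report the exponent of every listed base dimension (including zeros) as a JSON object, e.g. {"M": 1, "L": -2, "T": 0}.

{"I": -2, "L": 0, "Θ": -2}

Dimensional matrix (I×L×Θ by X1×X2×X3):
  I: [ 1  1  0]
  L: [ 1  0 -1]
  Θ: [ 0  1  1]
  [I]: (-2)·1+(-2)·0 = -2
  [L]: (-2)·1+(-2)·-1 = 0
  [Θ]: (-2)·0+(-2)·1 = -2
⇒ I^-2 Θ^-2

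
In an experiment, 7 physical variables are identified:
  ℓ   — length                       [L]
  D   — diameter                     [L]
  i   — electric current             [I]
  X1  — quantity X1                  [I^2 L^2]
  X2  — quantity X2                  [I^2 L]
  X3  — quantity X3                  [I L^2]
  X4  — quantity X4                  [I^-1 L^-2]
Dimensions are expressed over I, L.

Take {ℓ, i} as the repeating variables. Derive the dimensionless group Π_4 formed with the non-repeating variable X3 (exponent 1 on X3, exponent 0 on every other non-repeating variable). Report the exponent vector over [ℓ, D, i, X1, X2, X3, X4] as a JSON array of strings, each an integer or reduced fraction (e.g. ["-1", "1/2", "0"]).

["-2", "0", "-1", "0", "0", "1", "0"]

Dimensional matrix (I×L by ℓ×D×i×X1×X2×X3×X4):
  I: [ 0  0  1  2  2  1 -1]
  L: [ 1  1  0  2  1  2 -2]
Row reduction gives pivot columns ℓ,i; rank = 2
Repeat: ℓ,i; free: D,X1,X2,X3,X4
RREF:
  r0: [   1    1    0    2    1    2   -2]
  r1: [   0    0    1    2    2    1   -1]
Fix exponent of X3 at 1, D at 0, X1 at 0, X2 at 0, X4 at 0; solve each RREF row for its pivot's exponent:
  r0: exp(ℓ) + (2)·1 = 0 ⇒ exp(ℓ) = -2
  r1: exp(i) + (1)·1 = 0 ⇒ exp(i) = -1
Π_4 = ℓ^-2 · i^-1 · X3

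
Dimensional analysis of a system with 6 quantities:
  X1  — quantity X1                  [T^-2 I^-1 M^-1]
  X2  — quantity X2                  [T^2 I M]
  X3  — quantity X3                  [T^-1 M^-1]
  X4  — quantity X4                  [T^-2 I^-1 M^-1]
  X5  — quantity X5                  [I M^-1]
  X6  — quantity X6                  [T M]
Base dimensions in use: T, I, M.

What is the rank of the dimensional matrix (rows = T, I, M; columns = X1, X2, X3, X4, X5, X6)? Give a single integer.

Dimensional matrix (T×I×M by X1×X2×X3×X4×X5×X6):
  T: [-2  2 -1 -2  0  1]
  I: [-1  1  0 -1  1  0]
  M: [-1  1 -1 -1 -1  1]
Row reduction gives pivot columns X1,X3; rank = 2

2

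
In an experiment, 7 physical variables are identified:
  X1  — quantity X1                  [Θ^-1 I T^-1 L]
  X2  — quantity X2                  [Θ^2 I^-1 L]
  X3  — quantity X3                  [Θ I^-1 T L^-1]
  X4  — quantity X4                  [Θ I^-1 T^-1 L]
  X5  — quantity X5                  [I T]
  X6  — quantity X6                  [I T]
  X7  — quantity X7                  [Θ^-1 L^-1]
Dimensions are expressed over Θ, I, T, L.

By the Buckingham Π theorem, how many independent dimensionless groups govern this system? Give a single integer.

Write exponents as rows Θ,I,T,L / cols X1,X2,X3,X4,X5,X6,X7:
  Θ: [-1  2  1  1  0  0 -1]
  I: [ 1 -1 -1 -1  1  1  0]
  T: [-1  0  1 -1  1  1  0]
  L: [ 1  1 -1  1  0  0 -1]
RREF → pivots at {X1,X2,X4} ⇒ r = 3
n=7, r=3 ⇒ 4 dimensionless groups

4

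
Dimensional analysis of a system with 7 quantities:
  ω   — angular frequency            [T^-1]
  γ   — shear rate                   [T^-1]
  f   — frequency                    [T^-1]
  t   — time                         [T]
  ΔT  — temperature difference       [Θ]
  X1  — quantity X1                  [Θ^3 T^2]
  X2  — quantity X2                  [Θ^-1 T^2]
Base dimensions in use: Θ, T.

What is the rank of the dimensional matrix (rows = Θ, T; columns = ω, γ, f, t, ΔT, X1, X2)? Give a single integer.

2

Write exponents as rows Θ,T / cols ω,γ,f,t,ΔT,X1,X2:
  Θ: [ 0  0  0  0  1  3 -1]
  T: [-1 -1 -1  1  0  2  2]
Echelon form has 2 nonzero rows (pivots: ω,ΔT)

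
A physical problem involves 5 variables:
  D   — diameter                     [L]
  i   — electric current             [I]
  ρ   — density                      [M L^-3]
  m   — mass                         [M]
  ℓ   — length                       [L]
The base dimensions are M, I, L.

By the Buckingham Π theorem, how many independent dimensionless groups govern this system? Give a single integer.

Dimensional matrix (M×I×L by D×i×ρ×m×ℓ):
  M: [ 0  0  1  1  0]
  I: [ 0  1  0  0  0]
  L: [ 1  0 -3  0  1]
RREF → pivots at {D,i,ρ} ⇒ r = 3
n=5, r=3 ⇒ 2 dimensionless groups

2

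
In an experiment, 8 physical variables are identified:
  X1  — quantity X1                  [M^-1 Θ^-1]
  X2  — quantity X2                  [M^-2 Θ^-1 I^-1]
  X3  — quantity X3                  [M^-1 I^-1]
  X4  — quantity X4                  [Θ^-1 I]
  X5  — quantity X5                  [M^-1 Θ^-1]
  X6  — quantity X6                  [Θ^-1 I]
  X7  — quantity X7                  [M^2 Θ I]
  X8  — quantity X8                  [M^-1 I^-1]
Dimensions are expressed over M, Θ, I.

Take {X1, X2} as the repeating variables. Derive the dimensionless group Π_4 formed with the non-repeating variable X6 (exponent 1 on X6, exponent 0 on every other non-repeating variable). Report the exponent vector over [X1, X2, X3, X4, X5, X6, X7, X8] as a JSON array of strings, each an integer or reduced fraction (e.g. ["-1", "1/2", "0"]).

["-2", "1", "0", "0", "0", "1", "0", "0"]

Dimensional matrix (M×Θ×I by X1×X2×X3×X4×X5×X6×X7×X8):
  M: [-1 -2 -1  0 -1  0  2 -1]
  Θ: [-1 -1  0 -1 -1 -1  1  0]
  I: [ 0 -1 -1  1  0  1  1 -1]
RREF → pivots at {X1,X2} ⇒ r = 2
Repeat: X1,X2; free: X3,X4,X5,X6,X7,X8
RREF:
  r0: [   1    0   -1    2    1    2    0   -1]
  r1: [   0    1    1   -1    0   -1   -1    1]
  r2: [   0    0    0    0    0    0    0    0]
Fix exponent of X6 at 1, X3 at 0, X4 at 0, X5 at 0, X7 at 0, X8 at 0; solve each RREF row for its pivot's exponent:
  r0: exp(X1) + (2)·1 = 0 ⇒ exp(X1) = -2
  r1: exp(X2) + (-1)·1 = 0 ⇒ exp(X2) = 1
Π_4 = X1^-2 · X2 · X6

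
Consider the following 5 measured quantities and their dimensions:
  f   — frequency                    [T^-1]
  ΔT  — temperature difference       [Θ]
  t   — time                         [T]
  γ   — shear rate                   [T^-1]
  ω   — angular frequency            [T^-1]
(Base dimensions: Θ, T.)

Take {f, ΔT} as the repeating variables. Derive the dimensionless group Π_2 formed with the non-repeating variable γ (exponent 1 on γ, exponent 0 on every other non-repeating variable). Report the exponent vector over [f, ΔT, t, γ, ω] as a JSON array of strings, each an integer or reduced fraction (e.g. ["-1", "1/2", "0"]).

Exponent matrix [Θ,T] × [f,ΔT,t,γ,ω]:
  Θ: [ 0  1  0  0  0]
  T: [-1  0  1 -1 -1]
Row reduction gives pivot columns f,ΔT; rank = 2
Pivot set = {f,ΔT}, free = {t,γ,ω}
RREF:
  r0: [   1    0   -1    1    1]
  r1: [   0    1    0    0    0]
Fix exponent of γ at 1, t at 0, ω at 0; solve each RREF row for its pivot's exponent:
  r0: exp(f) + (1)·1 = 0 ⇒ exp(f) = -1
  r1: exp(ΔT) + (0)·1 = 0 ⇒ exp(ΔT) = 0
Π_2 = f^-1 · γ

["-1", "0", "0", "1", "0"]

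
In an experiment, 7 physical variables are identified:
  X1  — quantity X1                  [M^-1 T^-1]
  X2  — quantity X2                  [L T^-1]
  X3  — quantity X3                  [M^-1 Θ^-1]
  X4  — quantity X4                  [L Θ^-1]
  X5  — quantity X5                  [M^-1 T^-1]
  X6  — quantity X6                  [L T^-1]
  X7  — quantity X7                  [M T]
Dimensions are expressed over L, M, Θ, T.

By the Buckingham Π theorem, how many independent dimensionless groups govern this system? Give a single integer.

Exponent matrix [L,M,Θ,T] × [X1,X2,X3,X4,X5,X6,X7]:
  L: [ 0  1  0  1  0  1  0]
  M: [-1  0 -1  0 -1  0  1]
  Θ: [ 0  0 -1 -1  0  0  0]
  T: [-1 -1  0  0 -1 -1  1]
Row reduction gives pivot columns X1,X2,X3; rank = 3
7 vars − rank 3 = 4 Π groups

4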